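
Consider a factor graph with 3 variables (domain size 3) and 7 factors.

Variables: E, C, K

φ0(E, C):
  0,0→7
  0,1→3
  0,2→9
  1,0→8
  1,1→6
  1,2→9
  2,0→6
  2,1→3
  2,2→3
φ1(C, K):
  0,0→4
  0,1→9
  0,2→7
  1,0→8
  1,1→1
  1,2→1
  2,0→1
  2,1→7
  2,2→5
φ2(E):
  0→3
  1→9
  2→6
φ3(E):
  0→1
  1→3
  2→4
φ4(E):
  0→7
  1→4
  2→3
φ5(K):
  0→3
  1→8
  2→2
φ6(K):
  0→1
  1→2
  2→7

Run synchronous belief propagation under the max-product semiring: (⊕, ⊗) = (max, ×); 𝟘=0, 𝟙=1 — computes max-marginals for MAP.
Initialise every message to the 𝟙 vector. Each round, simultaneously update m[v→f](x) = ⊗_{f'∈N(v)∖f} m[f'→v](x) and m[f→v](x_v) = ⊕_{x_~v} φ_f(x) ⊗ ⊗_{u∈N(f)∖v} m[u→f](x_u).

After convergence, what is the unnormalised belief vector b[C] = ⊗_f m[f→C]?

b[C] = [124416, 15552, 108864]

init: all messages = 𝟙 over 3 values
r1 m[φ0→E] = [9, 9, 6]
r1 m[φ0→C] = [8, 6, 9]
r1 m[φ1→C] = [9, 8, 7]
r1 m[φ1→K] = [8, 9, 7]
r1 m[φ2→E] = [3, 9, 6]
r1 m[φ3→E] = [1, 3, 4]
r1 m[φ4→E] = [7, 4, 3]
r1 m[φ5→K] = [3, 8, 2]
r1 m[φ6→K] = [1, 2, 7]
r1 m[E→φ0] = [1, 1, 1]
r1 m[E→φ2] = [1, 1, 1]
r1 m[E→φ3] = [1, 1, 1]
r1 m[E→φ4] = [1, 1, 1]
r1 m[C→φ0] = [1, 1, 1]
r1 m[C→φ1] = [1, 1, 1]
r1 m[K→φ1] = [1, 1, 1]
r1 m[K→φ5] = [1, 1, 1]
r1 m[K→φ6] = [1, 1, 1]
r2 m[φ0→E] = [9, 9, 6]
r2 m[φ0→C] = [8, 6, 9]
r2 m[φ1→C] = [9, 8, 7]
r2 m[φ1→K] = [8, 9, 7]
r2 m[φ2→E] = [3, 9, 6]
r2 m[φ3→E] = [1, 3, 4]
r2 m[φ4→E] = [7, 4, 3]
r2 m[φ5→K] = [3, 8, 2]
r2 m[φ6→K] = [1, 2, 7]
r2 m[E→φ0] = [21, 108, 72]
r2 m[E→φ2] = [63, 108, 72]
r2 m[E→φ3] = [189, 324, 108]
r2 m[E→φ4] = [27, 243, 144]
r2 m[C→φ0] = [9, 8, 7]
r2 m[C→φ1] = [8, 6, 9]
r2 m[K→φ1] = [3, 16, 14]
r2 m[K→φ5] = [8, 18, 49]
r2 m[K→φ6] = [24, 72, 14]
r3 m[φ0→E] = [63, 72, 54]
r3 m[φ0→C] = [864, 648, 972]
r3 m[φ1→C] = [144, 24, 112]
r3 m[φ1→K] = [48, 72, 56]
r3 m[φ2→E] = [3, 9, 6]
r3 m[φ3→E] = [1, 3, 4]
r3 m[φ4→E] = [7, 4, 3]
r3 m[φ5→K] = [3, 8, 2]
r3 m[φ6→K] = [1, 2, 7]
r3 m[E→φ0] = [21, 108, 72]
r3 m[E→φ2] = [63, 108, 72]
r3 m[E→φ3] = [189, 324, 108]
r3 m[E→φ4] = [27, 243, 144]
r3 m[C→φ0] = [9, 8, 7]
r3 m[C→φ1] = [8, 6, 9]
r3 m[K→φ1] = [3, 16, 14]
r3 m[K→φ5] = [8, 18, 49]
r3 m[K→φ6] = [24, 72, 14]
r4 m[φ0→E] = [63, 72, 54]
r4 m[φ0→C] = [864, 648, 972]
r4 m[φ1→C] = [144, 24, 112]
r4 m[φ1→K] = [48, 72, 56]
r4 m[φ2→E] = [3, 9, 6]
r4 m[φ3→E] = [1, 3, 4]
r4 m[φ4→E] = [7, 4, 3]
r4 m[φ5→K] = [3, 8, 2]
r4 m[φ6→K] = [1, 2, 7]
r4 m[E→φ0] = [21, 108, 72]
r4 m[E→φ2] = [441, 864, 648]
r4 m[E→φ3] = [1323, 2592, 972]
r4 m[E→φ4] = [189, 1944, 1296]
r4 m[C→φ0] = [144, 24, 112]
r4 m[C→φ1] = [864, 648, 972]
r4 m[K→φ1] = [3, 16, 14]
r4 m[K→φ5] = [48, 144, 392]
r4 m[K→φ6] = [144, 576, 112]
r5 m[φ0→E] = [1008, 1152, 864]
r5 m[φ0→C] = [864, 648, 972]
r5 m[φ1→C] = [144, 24, 112]
r5 m[φ1→K] = [5184, 7776, 6048]
r5 m[φ2→E] = [3, 9, 6]
r5 m[φ3→E] = [1, 3, 4]
r5 m[φ4→E] = [7, 4, 3]
r5 m[φ5→K] = [3, 8, 2]
r5 m[φ6→K] = [1, 2, 7]
r5 m[E→φ0] = [21, 108, 72]
r5 m[E→φ2] = [441, 864, 648]
r5 m[E→φ3] = [1323, 2592, 972]
r5 m[E→φ4] = [189, 1944, 1296]
r5 m[C→φ0] = [144, 24, 112]
r5 m[C→φ1] = [864, 648, 972]
r5 m[K→φ1] = [3, 16, 14]
r5 m[K→φ5] = [48, 144, 392]
r5 m[K→φ6] = [144, 576, 112]
r6 m[φ0→E] = [1008, 1152, 864]
r6 m[φ0→C] = [864, 648, 972]
r6 m[φ1→C] = [144, 24, 112]
r6 m[φ1→K] = [5184, 7776, 6048]
r6 m[φ2→E] = [3, 9, 6]
r6 m[φ3→E] = [1, 3, 4]
r6 m[φ4→E] = [7, 4, 3]
r6 m[φ5→K] = [3, 8, 2]
r6 m[φ6→K] = [1, 2, 7]
r6 m[E→φ0] = [21, 108, 72]
r6 m[E→φ2] = [7056, 13824, 10368]
r6 m[E→φ3] = [21168, 41472, 15552]
r6 m[E→φ4] = [3024, 31104, 20736]
r6 m[C→φ0] = [144, 24, 112]
r6 m[C→φ1] = [864, 648, 972]
r6 m[K→φ1] = [3, 16, 14]
r6 m[K→φ5] = [5184, 15552, 42336]
r6 m[K→φ6] = [15552, 62208, 12096]
r7 m[φ0→E] = [1008, 1152, 864]
r7 m[φ0→C] = [864, 648, 972]
r7 m[φ1→C] = [144, 24, 112]
r7 m[φ1→K] = [5184, 7776, 6048]
r7 m[φ2→E] = [3, 9, 6]
r7 m[φ3→E] = [1, 3, 4]
r7 m[φ4→E] = [7, 4, 3]
r7 m[φ5→K] = [3, 8, 2]
r7 m[φ6→K] = [1, 2, 7]
r7 m[E→φ0] = [21, 108, 72]
r7 m[E→φ2] = [7056, 13824, 10368]
r7 m[E→φ3] = [21168, 41472, 15552]
r7 m[E→φ4] = [3024, 31104, 20736]
r7 m[C→φ0] = [144, 24, 112]
r7 m[C→φ1] = [864, 648, 972]
r7 m[K→φ1] = [3, 16, 14]
r7 m[K→φ5] = [5184, 15552, 42336]
r7 m[K→φ6] = [15552, 62208, 12096]
fixed point reached at round 7
b[C] = ⊗ incoming = [124416, 15552, 108864]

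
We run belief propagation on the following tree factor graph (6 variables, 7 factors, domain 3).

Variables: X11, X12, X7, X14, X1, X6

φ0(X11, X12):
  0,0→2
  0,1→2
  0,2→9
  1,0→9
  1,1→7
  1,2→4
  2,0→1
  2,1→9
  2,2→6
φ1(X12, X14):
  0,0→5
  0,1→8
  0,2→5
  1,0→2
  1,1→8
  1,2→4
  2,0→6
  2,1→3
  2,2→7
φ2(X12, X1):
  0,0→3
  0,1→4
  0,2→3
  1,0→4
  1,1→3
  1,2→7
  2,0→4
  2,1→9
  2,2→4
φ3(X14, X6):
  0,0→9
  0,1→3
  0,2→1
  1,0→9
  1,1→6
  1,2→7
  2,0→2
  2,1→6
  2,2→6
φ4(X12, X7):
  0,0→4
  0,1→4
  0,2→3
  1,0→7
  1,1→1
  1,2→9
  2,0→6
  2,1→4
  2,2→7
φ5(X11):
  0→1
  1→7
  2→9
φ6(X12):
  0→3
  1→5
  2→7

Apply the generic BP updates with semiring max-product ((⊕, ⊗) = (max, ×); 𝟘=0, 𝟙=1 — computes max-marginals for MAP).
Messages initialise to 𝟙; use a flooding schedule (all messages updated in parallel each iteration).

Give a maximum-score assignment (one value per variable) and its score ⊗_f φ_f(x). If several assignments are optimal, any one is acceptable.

assignment: (X11=2, X12=1, X7=2, X14=1, X1=2, X6=0); score = 1837080

init: all messages = 𝟙 over 3 values
r1 m[φ0→X11] = [9, 9, 9]
r1 m[φ0→X12] = [9, 9, 9]
r1 m[φ1→X12] = [8, 8, 7]
r1 m[φ1→X14] = [6, 8, 7]
r1 m[φ2→X12] = [4, 7, 9]
r1 m[φ2→X1] = [4, 9, 7]
r1 m[φ3→X14] = [9, 9, 6]
r1 m[φ3→X6] = [9, 6, 7]
r1 m[φ4→X12] = [4, 9, 7]
r1 m[φ4→X7] = [7, 4, 9]
r1 m[φ5→X11] = [1, 7, 9]
r1 m[φ6→X12] = [3, 5, 7]
r1 m[X11→φ0] = [1, 1, 1]
r1 m[X11→φ5] = [1, 1, 1]
r1 m[X12→φ0] = [1, 1, 1]
r1 m[X12→φ1] = [1, 1, 1]
r1 m[X12→φ2] = [1, 1, 1]
r1 m[X12→φ4] = [1, 1, 1]
r1 m[X12→φ6] = [1, 1, 1]
r1 m[X7→φ4] = [1, 1, 1]
r1 m[X14→φ1] = [1, 1, 1]
r1 m[X14→φ3] = [1, 1, 1]
r1 m[X1→φ2] = [1, 1, 1]
r1 m[X6→φ3] = [1, 1, 1]
r2 m[φ0→X11] = [9, 9, 9]
r2 m[φ0→X12] = [9, 9, 9]
r2 m[φ1→X12] = [8, 8, 7]
r2 m[φ1→X14] = [6, 8, 7]
r2 m[φ2→X12] = [4, 7, 9]
r2 m[φ2→X1] = [4, 9, 7]
r2 m[φ3→X14] = [9, 9, 6]
r2 m[φ3→X6] = [9, 6, 7]
r2 m[φ4→X12] = [4, 9, 7]
r2 m[φ4→X7] = [7, 4, 9]
r2 m[φ5→X11] = [1, 7, 9]
r2 m[φ6→X12] = [3, 5, 7]
r2 m[X11→φ0] = [1, 7, 9]
r2 m[X11→φ5] = [9, 9, 9]
r2 m[X12→φ0] = [384, 2520, 3087]
r2 m[X12→φ1] = [432, 2835, 3969]
r2 m[X12→φ2] = [864, 3240, 3087]
r2 m[X12→φ4] = [864, 2520, 3969]
r2 m[X12→φ6] = [1152, 4536, 3969]
r2 m[X7→φ4] = [1, 1, 1]
r2 m[X14→φ1] = [9, 9, 6]
r2 m[X14→φ3] = [6, 8, 7]
r2 m[X1→φ2] = [1, 1, 1]
r2 m[X6→φ3] = [1, 1, 1]
r3 m[φ0→X11] = [27783, 17640, 22680]
r3 m[φ0→X12] = [63, 81, 54]
r3 m[φ1→X12] = [72, 72, 54]
r3 m[φ1→X14] = [23814, 22680, 27783]
r3 m[φ2→X12] = [4, 7, 9]
r3 m[φ2→X1] = [12960, 27783, 22680]
r3 m[φ3→X14] = [9, 9, 6]
r3 m[φ3→X6] = [72, 48, 56]
r3 m[φ4→X12] = [4, 9, 7]
r3 m[φ4→X7] = [23814, 15876, 27783]
r3 m[φ5→X11] = [1, 7, 9]
r3 m[φ6→X12] = [3, 5, 7]
r3 m[X11→φ0] = [1, 7, 9]
r3 m[X11→φ5] = [9, 9, 9]
r3 m[X12→φ0] = [384, 2520, 3087]
r3 m[X12→φ1] = [432, 2835, 3969]
r3 m[X12→φ2] = [864, 3240, 3087]
r3 m[X12→φ4] = [864, 2520, 3969]
r3 m[X12→φ6] = [1152, 4536, 3969]
r3 m[X7→φ4] = [1, 1, 1]
r3 m[X14→φ1] = [9, 9, 6]
r3 m[X14→φ3] = [6, 8, 7]
r3 m[X1→φ2] = [1, 1, 1]
r3 m[X6→φ3] = [1, 1, 1]
r4 m[φ0→X11] = [27783, 17640, 22680]
r4 m[φ0→X12] = [63, 81, 54]
r4 m[φ1→X12] = [72, 72, 54]
r4 m[φ1→X14] = [23814, 22680, 27783]
r4 m[φ2→X12] = [4, 7, 9]
r4 m[φ2→X1] = [12960, 27783, 22680]
r4 m[φ3→X14] = [9, 9, 6]
r4 m[φ3→X6] = [72, 48, 56]
r4 m[φ4→X12] = [4, 9, 7]
r4 m[φ4→X7] = [23814, 15876, 27783]
r4 m[φ5→X11] = [1, 7, 9]
r4 m[φ6→X12] = [3, 5, 7]
r4 m[X11→φ0] = [1, 7, 9]
r4 m[X11→φ5] = [27783, 17640, 22680]
r4 m[X12→φ0] = [3456, 22680, 23814]
r4 m[X12→φ1] = [3024, 25515, 23814]
r4 m[X12→φ2] = [54432, 262440, 142884]
r4 m[X12→φ4] = [54432, 204120, 183708]
r4 m[X12→φ6] = [72576, 367416, 183708]
r4 m[X7→φ4] = [1, 1, 1]
r4 m[X14→φ1] = [9, 9, 6]
r4 m[X14→φ3] = [23814, 22680, 27783]
r4 m[X1→φ2] = [1, 1, 1]
r4 m[X6→φ3] = [1, 1, 1]
r5 m[φ0→X11] = [214326, 158760, 204120]
r5 m[φ0→X12] = [63, 81, 54]
r5 m[φ1→X12] = [72, 72, 54]
r5 m[φ1→X14] = [142884, 204120, 166698]
r5 m[φ2→X12] = [4, 7, 9]
r5 m[φ2→X1] = [1049760, 1285956, 1837080]
r5 m[φ3→X14] = [9, 9, 6]
r5 m[φ3→X6] = [214326, 166698, 166698]
r5 m[φ4→X12] = [4, 9, 7]
r5 m[φ4→X7] = [1428840, 734832, 1837080]
r5 m[φ5→X11] = [1, 7, 9]
r5 m[φ6→X12] = [3, 5, 7]
r5 m[X11→φ0] = [1, 7, 9]
r5 m[X11→φ5] = [27783, 17640, 22680]
r5 m[X12→φ0] = [3456, 22680, 23814]
r5 m[X12→φ1] = [3024, 25515, 23814]
r5 m[X12→φ2] = [54432, 262440, 142884]
r5 m[X12→φ4] = [54432, 204120, 183708]
r5 m[X12→φ6] = [72576, 367416, 183708]
r5 m[X7→φ4] = [1, 1, 1]
r5 m[X14→φ1] = [9, 9, 6]
r5 m[X14→φ3] = [23814, 22680, 27783]
r5 m[X1→φ2] = [1, 1, 1]
r5 m[X6→φ3] = [1, 1, 1]
r6 m[φ0→X11] = [214326, 158760, 204120]
r6 m[φ0→X12] = [63, 81, 54]
r6 m[φ1→X12] = [72, 72, 54]
r6 m[φ1→X14] = [142884, 204120, 166698]
r6 m[φ2→X12] = [4, 7, 9]
r6 m[φ2→X1] = [1049760, 1285956, 1837080]
r6 m[φ3→X14] = [9, 9, 6]
r6 m[φ3→X6] = [214326, 166698, 166698]
r6 m[φ4→X12] = [4, 9, 7]
r6 m[φ4→X7] = [1428840, 734832, 1837080]
r6 m[φ5→X11] = [1, 7, 9]
r6 m[φ6→X12] = [3, 5, 7]
r6 m[X11→φ0] = [1, 7, 9]
r6 m[X11→φ5] = [214326, 158760, 204120]
r6 m[X12→φ0] = [3456, 22680, 23814]
r6 m[X12→φ1] = [3024, 25515, 23814]
r6 m[X12→φ2] = [54432, 262440, 142884]
r6 m[X12→φ4] = [54432, 204120, 183708]
r6 m[X12→φ6] = [72576, 367416, 183708]
r6 m[X7→φ4] = [1, 1, 1]
r6 m[X14→φ1] = [9, 9, 6]
r6 m[X14→φ3] = [142884, 204120, 166698]
r6 m[X1→φ2] = [1, 1, 1]
r6 m[X6→φ3] = [1, 1, 1]
r7 m[φ0→X11] = [214326, 158760, 204120]
r7 m[φ0→X12] = [63, 81, 54]
r7 m[φ1→X12] = [72, 72, 54]
r7 m[φ1→X14] = [142884, 204120, 166698]
r7 m[φ2→X12] = [4, 7, 9]
r7 m[φ2→X1] = [1049760, 1285956, 1837080]
r7 m[φ3→X14] = [9, 9, 6]
r7 m[φ3→X6] = [1837080, 1224720, 1428840]
r7 m[φ4→X12] = [4, 9, 7]
r7 m[φ4→X7] = [1428840, 734832, 1837080]
r7 m[φ5→X11] = [1, 7, 9]
r7 m[φ6→X12] = [3, 5, 7]
r7 m[X11→φ0] = [1, 7, 9]
r7 m[X11→φ5] = [214326, 158760, 204120]
r7 m[X12→φ0] = [3456, 22680, 23814]
r7 m[X12→φ1] = [3024, 25515, 23814]
r7 m[X12→φ2] = [54432, 262440, 142884]
r7 m[X12→φ4] = [54432, 204120, 183708]
r7 m[X12→φ6] = [72576, 367416, 183708]
r7 m[X7→φ4] = [1, 1, 1]
r7 m[X14→φ1] = [9, 9, 6]
r7 m[X14→φ3] = [142884, 204120, 166698]
r7 m[X1→φ2] = [1, 1, 1]
r7 m[X6→φ3] = [1, 1, 1]
r8 m[φ0→X11] = [214326, 158760, 204120]
r8 m[φ0→X12] = [63, 81, 54]
r8 m[φ1→X12] = [72, 72, 54]
r8 m[φ1→X14] = [142884, 204120, 166698]
r8 m[φ2→X12] = [4, 7, 9]
r8 m[φ2→X1] = [1049760, 1285956, 1837080]
r8 m[φ3→X14] = [9, 9, 6]
r8 m[φ3→X6] = [1837080, 1224720, 1428840]
r8 m[φ4→X12] = [4, 9, 7]
r8 m[φ4→X7] = [1428840, 734832, 1837080]
r8 m[φ5→X11] = [1, 7, 9]
r8 m[φ6→X12] = [3, 5, 7]
r8 m[X11→φ0] = [1, 7, 9]
r8 m[X11→φ5] = [214326, 158760, 204120]
r8 m[X12→φ0] = [3456, 22680, 23814]
r8 m[X12→φ1] = [3024, 25515, 23814]
r8 m[X12→φ2] = [54432, 262440, 142884]
r8 m[X12→φ4] = [54432, 204120, 183708]
r8 m[X12→φ6] = [72576, 367416, 183708]
r8 m[X7→φ4] = [1, 1, 1]
r8 m[X14→φ1] = [9, 9, 6]
r8 m[X14→φ3] = [142884, 204120, 166698]
r8 m[X1→φ2] = [1, 1, 1]
r8 m[X6→φ3] = [1, 1, 1]
fixed point reached at round 8
traceback from X11: (X11=2, X12=1, X7=2, X14=1, X1=2, X6=0), score=1837080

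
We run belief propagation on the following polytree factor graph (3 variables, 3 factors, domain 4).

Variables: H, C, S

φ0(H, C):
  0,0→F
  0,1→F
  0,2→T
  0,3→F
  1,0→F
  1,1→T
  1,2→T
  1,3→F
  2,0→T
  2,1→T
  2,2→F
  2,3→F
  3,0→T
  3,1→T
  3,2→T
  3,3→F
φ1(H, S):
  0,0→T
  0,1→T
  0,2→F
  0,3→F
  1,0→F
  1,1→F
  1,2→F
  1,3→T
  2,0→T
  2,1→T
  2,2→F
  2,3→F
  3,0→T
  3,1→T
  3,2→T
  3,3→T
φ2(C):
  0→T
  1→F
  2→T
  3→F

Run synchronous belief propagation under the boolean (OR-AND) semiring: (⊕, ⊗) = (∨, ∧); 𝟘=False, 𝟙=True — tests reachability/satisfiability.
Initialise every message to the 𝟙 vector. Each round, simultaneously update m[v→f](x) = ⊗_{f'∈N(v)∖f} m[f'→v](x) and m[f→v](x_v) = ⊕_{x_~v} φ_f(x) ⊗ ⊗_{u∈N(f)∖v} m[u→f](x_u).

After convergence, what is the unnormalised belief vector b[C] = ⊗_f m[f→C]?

init: all messages = 𝟙 over 4 values
r1 m[φ0→H] = [T, T, T, T]
r1 m[φ0→C] = [T, T, T, F]
r1 m[φ1→H] = [T, T, T, T]
r1 m[φ1→S] = [T, T, T, T]
r1 m[φ2→C] = [T, F, T, F]
r1 m[H→φ0] = [T, T, T, T]
r1 m[H→φ1] = [T, T, T, T]
r1 m[C→φ0] = [T, T, T, T]
r1 m[C→φ2] = [T, T, T, T]
r1 m[S→φ1] = [T, T, T, T]
r2 m[φ0→H] = [T, T, T, T]
r2 m[φ0→C] = [T, T, T, F]
r2 m[φ1→H] = [T, T, T, T]
r2 m[φ1→S] = [T, T, T, T]
r2 m[φ2→C] = [T, F, T, F]
r2 m[H→φ0] = [T, T, T, T]
r2 m[H→φ1] = [T, T, T, T]
r2 m[C→φ0] = [T, F, T, F]
r2 m[C→φ2] = [T, T, T, F]
r2 m[S→φ1] = [T, T, T, T]
r3 m[φ0→H] = [T, T, T, T]
r3 m[φ0→C] = [T, T, T, F]
r3 m[φ1→H] = [T, T, T, T]
r3 m[φ1→S] = [T, T, T, T]
r3 m[φ2→C] = [T, F, T, F]
r3 m[H→φ0] = [T, T, T, T]
r3 m[H→φ1] = [T, T, T, T]
r3 m[C→φ0] = [T, F, T, F]
r3 m[C→φ2] = [T, T, T, F]
r3 m[S→φ1] = [T, T, T, T]
fixed point reached at round 3
b[C] = ⊗ incoming = [T, F, T, F]

b[C] = [T, F, T, F]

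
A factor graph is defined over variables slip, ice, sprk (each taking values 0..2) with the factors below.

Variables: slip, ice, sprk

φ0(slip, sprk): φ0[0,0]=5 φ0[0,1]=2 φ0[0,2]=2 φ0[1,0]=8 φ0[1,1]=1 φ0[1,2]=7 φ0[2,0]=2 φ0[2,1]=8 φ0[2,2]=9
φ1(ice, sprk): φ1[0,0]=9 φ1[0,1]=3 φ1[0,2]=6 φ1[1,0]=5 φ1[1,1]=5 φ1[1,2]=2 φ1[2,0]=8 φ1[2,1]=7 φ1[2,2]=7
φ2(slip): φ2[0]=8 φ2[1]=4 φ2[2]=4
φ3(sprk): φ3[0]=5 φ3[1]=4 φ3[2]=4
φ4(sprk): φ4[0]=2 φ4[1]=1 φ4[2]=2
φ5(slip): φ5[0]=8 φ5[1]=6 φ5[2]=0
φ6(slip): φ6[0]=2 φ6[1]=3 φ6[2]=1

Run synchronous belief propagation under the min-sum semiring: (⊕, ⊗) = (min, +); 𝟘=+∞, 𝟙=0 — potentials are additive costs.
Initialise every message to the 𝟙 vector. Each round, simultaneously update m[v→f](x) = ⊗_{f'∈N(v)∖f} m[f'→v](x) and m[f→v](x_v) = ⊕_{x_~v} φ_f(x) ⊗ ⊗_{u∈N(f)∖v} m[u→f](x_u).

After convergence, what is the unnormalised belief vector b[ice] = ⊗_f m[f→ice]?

init: all messages = 𝟙 over 3 values
r1 m[φ0→slip] = [2, 1, 2]
r1 m[φ0→sprk] = [2, 1, 2]
r1 m[φ1→ice] = [3, 2, 7]
r1 m[φ1→sprk] = [5, 3, 2]
r1 m[φ2→slip] = [8, 4, 4]
r1 m[φ3→sprk] = [5, 4, 4]
r1 m[φ4→sprk] = [2, 1, 2]
r1 m[φ5→slip] = [8, 6, 0]
r1 m[φ6→slip] = [2, 3, 1]
r1 m[slip→φ0] = [0, 0, 0]
r1 m[slip→φ2] = [0, 0, 0]
r1 m[slip→φ5] = [0, 0, 0]
r1 m[slip→φ6] = [0, 0, 0]
r1 m[ice→φ1] = [0, 0, 0]
r1 m[sprk→φ0] = [0, 0, 0]
r1 m[sprk→φ1] = [0, 0, 0]
r1 m[sprk→φ3] = [0, 0, 0]
r1 m[sprk→φ4] = [0, 0, 0]
r2 m[φ0→slip] = [2, 1, 2]
r2 m[φ0→sprk] = [2, 1, 2]
r2 m[φ1→ice] = [3, 2, 7]
r2 m[φ1→sprk] = [5, 3, 2]
r2 m[φ2→slip] = [8, 4, 4]
r2 m[φ3→sprk] = [5, 4, 4]
r2 m[φ4→sprk] = [2, 1, 2]
r2 m[φ5→slip] = [8, 6, 0]
r2 m[φ6→slip] = [2, 3, 1]
r2 m[slip→φ0] = [18, 13, 5]
r2 m[slip→φ2] = [12, 10, 3]
r2 m[slip→φ5] = [12, 8, 7]
r2 m[slip→φ6] = [18, 11, 6]
r2 m[ice→φ1] = [0, 0, 0]
r2 m[sprk→φ0] = [12, 8, 8]
r2 m[sprk→φ1] = [9, 6, 8]
r2 m[sprk→φ3] = [9, 5, 6]
r2 m[sprk→φ4] = [12, 8, 8]
r3 m[φ0→slip] = [10, 9, 14]
r3 m[φ0→sprk] = [7, 13, 14]
r3 m[φ1→ice] = [9, 10, 13]
r3 m[φ1→sprk] = [5, 3, 2]
r3 m[φ2→slip] = [8, 4, 4]
r3 m[φ3→sprk] = [5, 4, 4]
r3 m[φ4→sprk] = [2, 1, 2]
r3 m[φ5→slip] = [8, 6, 0]
r3 m[φ6→slip] = [2, 3, 1]
r3 m[slip→φ0] = [18, 13, 5]
r3 m[slip→φ2] = [12, 10, 3]
r3 m[slip→φ5] = [12, 8, 7]
r3 m[slip→φ6] = [18, 11, 6]
r3 m[ice→φ1] = [0, 0, 0]
r3 m[sprk→φ0] = [12, 8, 8]
r3 m[sprk→φ1] = [9, 6, 8]
r3 m[sprk→φ3] = [9, 5, 6]
r3 m[sprk→φ4] = [12, 8, 8]
r4 m[φ0→slip] = [10, 9, 14]
r4 m[φ0→sprk] = [7, 13, 14]
r4 m[φ1→ice] = [9, 10, 13]
r4 m[φ1→sprk] = [5, 3, 2]
r4 m[φ2→slip] = [8, 4, 4]
r4 m[φ3→sprk] = [5, 4, 4]
r4 m[φ4→sprk] = [2, 1, 2]
r4 m[φ5→slip] = [8, 6, 0]
r4 m[φ6→slip] = [2, 3, 1]
r4 m[slip→φ0] = [18, 13, 5]
r4 m[slip→φ2] = [20, 18, 15]
r4 m[slip→φ5] = [20, 16, 19]
r4 m[slip→φ6] = [26, 19, 18]
r4 m[ice→φ1] = [0, 0, 0]
r4 m[sprk→φ0] = [12, 8, 8]
r4 m[sprk→φ1] = [14, 18, 20]
r4 m[sprk→φ3] = [14, 17, 18]
r4 m[sprk→φ4] = [17, 20, 20]
r5 m[φ0→slip] = [10, 9, 14]
r5 m[φ0→sprk] = [7, 13, 14]
r5 m[φ1→ice] = [21, 19, 22]
r5 m[φ1→sprk] = [5, 3, 2]
r5 m[φ2→slip] = [8, 4, 4]
r5 m[φ3→sprk] = [5, 4, 4]
r5 m[φ4→sprk] = [2, 1, 2]
r5 m[φ5→slip] = [8, 6, 0]
r5 m[φ6→slip] = [2, 3, 1]
r5 m[slip→φ0] = [18, 13, 5]
r5 m[slip→φ2] = [20, 18, 15]
r5 m[slip→φ5] = [20, 16, 19]
r5 m[slip→φ6] = [26, 19, 18]
r5 m[ice→φ1] = [0, 0, 0]
r5 m[sprk→φ0] = [12, 8, 8]
r5 m[sprk→φ1] = [14, 18, 20]
r5 m[sprk→φ3] = [14, 17, 18]
r5 m[sprk→φ4] = [17, 20, 20]
r6 m[φ0→slip] = [10, 9, 14]
r6 m[φ0→sprk] = [7, 13, 14]
r6 m[φ1→ice] = [21, 19, 22]
r6 m[φ1→sprk] = [5, 3, 2]
r6 m[φ2→slip] = [8, 4, 4]
r6 m[φ3→sprk] = [5, 4, 4]
r6 m[φ4→sprk] = [2, 1, 2]
r6 m[φ5→slip] = [8, 6, 0]
r6 m[φ6→slip] = [2, 3, 1]
r6 m[slip→φ0] = [18, 13, 5]
r6 m[slip→φ2] = [20, 18, 15]
r6 m[slip→φ5] = [20, 16, 19]
r6 m[slip→φ6] = [26, 19, 18]
r6 m[ice→φ1] = [0, 0, 0]
r6 m[sprk→φ0] = [12, 8, 8]
r6 m[sprk→φ1] = [14, 18, 20]
r6 m[sprk→φ3] = [14, 17, 18]
r6 m[sprk→φ4] = [17, 20, 20]
fixed point reached at round 6
b[ice] = ⊗ incoming = [21, 19, 22]

b[ice] = [21, 19, 22]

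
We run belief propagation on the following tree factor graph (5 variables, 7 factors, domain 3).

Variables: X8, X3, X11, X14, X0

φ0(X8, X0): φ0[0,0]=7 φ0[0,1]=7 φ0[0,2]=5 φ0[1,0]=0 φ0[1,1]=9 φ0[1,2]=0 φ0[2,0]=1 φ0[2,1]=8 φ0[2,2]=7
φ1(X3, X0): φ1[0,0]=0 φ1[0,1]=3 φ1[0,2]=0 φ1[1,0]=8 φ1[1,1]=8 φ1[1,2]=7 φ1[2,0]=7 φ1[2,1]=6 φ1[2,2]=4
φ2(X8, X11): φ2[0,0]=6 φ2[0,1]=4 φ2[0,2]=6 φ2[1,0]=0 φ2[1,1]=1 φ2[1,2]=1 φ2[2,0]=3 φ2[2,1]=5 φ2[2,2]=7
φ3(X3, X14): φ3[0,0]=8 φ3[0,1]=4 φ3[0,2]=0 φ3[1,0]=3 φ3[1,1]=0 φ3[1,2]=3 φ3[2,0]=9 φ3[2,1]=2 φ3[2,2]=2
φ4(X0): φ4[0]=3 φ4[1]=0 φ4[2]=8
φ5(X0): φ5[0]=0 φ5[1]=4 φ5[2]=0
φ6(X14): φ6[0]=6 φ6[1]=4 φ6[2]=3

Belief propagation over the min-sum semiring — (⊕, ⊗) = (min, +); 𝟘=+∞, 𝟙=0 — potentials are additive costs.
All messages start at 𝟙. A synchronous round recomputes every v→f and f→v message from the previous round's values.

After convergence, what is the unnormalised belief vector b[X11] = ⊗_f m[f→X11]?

b[X11] = [6, 7, 7]

init: all messages = 𝟙 over 3 values
r1 m[φ0→X8] = [5, 0, 1]
r1 m[φ0→X0] = [0, 7, 0]
r1 m[φ1→X3] = [0, 7, 4]
r1 m[φ1→X0] = [0, 3, 0]
r1 m[φ2→X8] = [4, 0, 3]
r1 m[φ2→X11] = [0, 1, 1]
r1 m[φ3→X3] = [0, 0, 2]
r1 m[φ3→X14] = [3, 0, 0]
r1 m[φ4→X0] = [3, 0, 8]
r1 m[φ5→X0] = [0, 4, 0]
r1 m[φ6→X14] = [6, 4, 3]
r1 m[X8→φ0] = [0, 0, 0]
r1 m[X8→φ2] = [0, 0, 0]
r1 m[X3→φ1] = [0, 0, 0]
r1 m[X3→φ3] = [0, 0, 0]
r1 m[X11→φ2] = [0, 0, 0]
r1 m[X14→φ3] = [0, 0, 0]
r1 m[X14→φ6] = [0, 0, 0]
r1 m[X0→φ0] = [0, 0, 0]
r1 m[X0→φ1] = [0, 0, 0]
r1 m[X0→φ4] = [0, 0, 0]
r1 m[X0→φ5] = [0, 0, 0]
r2 m[φ0→X8] = [5, 0, 1]
r2 m[φ0→X0] = [0, 7, 0]
r2 m[φ1→X3] = [0, 7, 4]
r2 m[φ1→X0] = [0, 3, 0]
r2 m[φ2→X8] = [4, 0, 3]
r2 m[φ2→X11] = [0, 1, 1]
r2 m[φ3→X3] = [0, 0, 2]
r2 m[φ3→X14] = [3, 0, 0]
r2 m[φ4→X0] = [3, 0, 8]
r2 m[φ5→X0] = [0, 4, 0]
r2 m[φ6→X14] = [6, 4, 3]
r2 m[X8→φ0] = [4, 0, 3]
r2 m[X8→φ2] = [5, 0, 1]
r2 m[X3→φ1] = [0, 0, 2]
r2 m[X3→φ3] = [0, 7, 4]
r2 m[X11→φ2] = [0, 0, 0]
r2 m[X14→φ3] = [6, 4, 3]
r2 m[X14→φ6] = [3, 0, 0]
r2 m[X0→φ0] = [3, 7, 8]
r2 m[X0→φ1] = [3, 11, 8]
r2 m[X0→φ4] = [0, 14, 0]
r2 m[X0→φ5] = [3, 10, 8]
r3 m[φ0→X8] = [10, 3, 4]
r3 m[φ0→X0] = [0, 9, 0]
r3 m[φ1→X3] = [3, 11, 10]
r3 m[φ1→X0] = [0, 3, 0]
r3 m[φ2→X8] = [4, 0, 3]
r3 m[φ2→X11] = [0, 1, 1]
r3 m[φ3→X3] = [3, 4, 5]
r3 m[φ3→X14] = [8, 4, 0]
r3 m[φ4→X0] = [3, 0, 8]
r3 m[φ5→X0] = [0, 4, 0]
r3 m[φ6→X14] = [6, 4, 3]
r3 m[X8→φ0] = [4, 0, 3]
r3 m[X8→φ2] = [5, 0, 1]
r3 m[X3→φ1] = [0, 0, 2]
r3 m[X3→φ3] = [0, 7, 4]
r3 m[X11→φ2] = [0, 0, 0]
r3 m[X14→φ3] = [6, 4, 3]
r3 m[X14→φ6] = [3, 0, 0]
r3 m[X0→φ0] = [3, 7, 8]
r3 m[X0→φ1] = [3, 11, 8]
r3 m[X0→φ4] = [0, 14, 0]
r3 m[X0→φ5] = [3, 10, 8]
r4 m[φ0→X8] = [10, 3, 4]
r4 m[φ0→X0] = [0, 9, 0]
r4 m[φ1→X3] = [3, 11, 10]
r4 m[φ1→X0] = [0, 3, 0]
r4 m[φ2→X8] = [4, 0, 3]
r4 m[φ2→X11] = [0, 1, 1]
r4 m[φ3→X3] = [3, 4, 5]
r4 m[φ3→X14] = [8, 4, 0]
r4 m[φ4→X0] = [3, 0, 8]
r4 m[φ5→X0] = [0, 4, 0]
r4 m[φ6→X14] = [6, 4, 3]
r4 m[X8→φ0] = [4, 0, 3]
r4 m[X8→φ2] = [10, 3, 4]
r4 m[X3→φ1] = [3, 4, 5]
r4 m[X3→φ3] = [3, 11, 10]
r4 m[X11→φ2] = [0, 0, 0]
r4 m[X14→φ3] = [6, 4, 3]
r4 m[X14→φ6] = [8, 4, 0]
r4 m[X0→φ0] = [3, 7, 8]
r4 m[X0→φ1] = [3, 13, 8]
r4 m[X0→φ4] = [0, 16, 0]
r4 m[X0→φ5] = [3, 12, 8]
r5 m[φ0→X8] = [10, 3, 4]
r5 m[φ0→X0] = [0, 9, 0]
r5 m[φ1→X3] = [3, 11, 10]
r5 m[φ1→X0] = [3, 6, 3]
r5 m[φ2→X8] = [4, 0, 3]
r5 m[φ2→X11] = [3, 4, 4]
r5 m[φ3→X3] = [3, 4, 5]
r5 m[φ3→X14] = [11, 7, 3]
r5 m[φ4→X0] = [3, 0, 8]
r5 m[φ5→X0] = [0, 4, 0]
r5 m[φ6→X14] = [6, 4, 3]
r5 m[X8→φ0] = [4, 0, 3]
r5 m[X8→φ2] = [10, 3, 4]
r5 m[X3→φ1] = [3, 4, 5]
r5 m[X3→φ3] = [3, 11, 10]
r5 m[X11→φ2] = [0, 0, 0]
r5 m[X14→φ3] = [6, 4, 3]
r5 m[X14→φ6] = [8, 4, 0]
r5 m[X0→φ0] = [3, 7, 8]
r5 m[X0→φ1] = [3, 13, 8]
r5 m[X0→φ4] = [0, 16, 0]
r5 m[X0→φ5] = [3, 12, 8]
r6 m[φ0→X8] = [10, 3, 4]
r6 m[φ0→X0] = [0, 9, 0]
r6 m[φ1→X3] = [3, 11, 10]
r6 m[φ1→X0] = [3, 6, 3]
r6 m[φ2→X8] = [4, 0, 3]
r6 m[φ2→X11] = [3, 4, 4]
r6 m[φ3→X3] = [3, 4, 5]
r6 m[φ3→X14] = [11, 7, 3]
r6 m[φ4→X0] = [3, 0, 8]
r6 m[φ5→X0] = [0, 4, 0]
r6 m[φ6→X14] = [6, 4, 3]
r6 m[X8→φ0] = [4, 0, 3]
r6 m[X8→φ2] = [10, 3, 4]
r6 m[X3→φ1] = [3, 4, 5]
r6 m[X3→φ3] = [3, 11, 10]
r6 m[X11→φ2] = [0, 0, 0]
r6 m[X14→φ3] = [6, 4, 3]
r6 m[X14→φ6] = [11, 7, 3]
r6 m[X0→φ0] = [6, 10, 11]
r6 m[X0→φ1] = [3, 13, 8]
r6 m[X0→φ4] = [3, 19, 3]
r6 m[X0→φ5] = [6, 15, 11]
r7 m[φ0→X8] = [13, 6, 7]
r7 m[φ0→X0] = [0, 9, 0]
r7 m[φ1→X3] = [3, 11, 10]
r7 m[φ1→X0] = [3, 6, 3]
r7 m[φ2→X8] = [4, 0, 3]
r7 m[φ2→X11] = [3, 4, 4]
r7 m[φ3→X3] = [3, 4, 5]
r7 m[φ3→X14] = [11, 7, 3]
r7 m[φ4→X0] = [3, 0, 8]
r7 m[φ5→X0] = [0, 4, 0]
r7 m[φ6→X14] = [6, 4, 3]
r7 m[X8→φ0] = [4, 0, 3]
r7 m[X8→φ2] = [10, 3, 4]
r7 m[X3→φ1] = [3, 4, 5]
r7 m[X3→φ3] = [3, 11, 10]
r7 m[X11→φ2] = [0, 0, 0]
r7 m[X14→φ3] = [6, 4, 3]
r7 m[X14→φ6] = [11, 7, 3]
r7 m[X0→φ0] = [6, 10, 11]
r7 m[X0→φ1] = [3, 13, 8]
r7 m[X0→φ4] = [3, 19, 3]
r7 m[X0→φ5] = [6, 15, 11]
r8 m[φ0→X8] = [13, 6, 7]
r8 m[φ0→X0] = [0, 9, 0]
r8 m[φ1→X3] = [3, 11, 10]
r8 m[φ1→X0] = [3, 6, 3]
r8 m[φ2→X8] = [4, 0, 3]
r8 m[φ2→X11] = [3, 4, 4]
r8 m[φ3→X3] = [3, 4, 5]
r8 m[φ3→X14] = [11, 7, 3]
r8 m[φ4→X0] = [3, 0, 8]
r8 m[φ5→X0] = [0, 4, 0]
r8 m[φ6→X14] = [6, 4, 3]
r8 m[X8→φ0] = [4, 0, 3]
r8 m[X8→φ2] = [13, 6, 7]
r8 m[X3→φ1] = [3, 4, 5]
r8 m[X3→φ3] = [3, 11, 10]
r8 m[X11→φ2] = [0, 0, 0]
r8 m[X14→φ3] = [6, 4, 3]
r8 m[X14→φ6] = [11, 7, 3]
r8 m[X0→φ0] = [6, 10, 11]
r8 m[X0→φ1] = [3, 13, 8]
r8 m[X0→φ4] = [3, 19, 3]
r8 m[X0→φ5] = [6, 15, 11]
r9 m[φ0→X8] = [13, 6, 7]
r9 m[φ0→X0] = [0, 9, 0]
r9 m[φ1→X3] = [3, 11, 10]
r9 m[φ1→X0] = [3, 6, 3]
r9 m[φ2→X8] = [4, 0, 3]
r9 m[φ2→X11] = [6, 7, 7]
r9 m[φ3→X3] = [3, 4, 5]
r9 m[φ3→X14] = [11, 7, 3]
r9 m[φ4→X0] = [3, 0, 8]
r9 m[φ5→X0] = [0, 4, 0]
r9 m[φ6→X14] = [6, 4, 3]
r9 m[X8→φ0] = [4, 0, 3]
r9 m[X8→φ2] = [13, 6, 7]
r9 m[X3→φ1] = [3, 4, 5]
r9 m[X3→φ3] = [3, 11, 10]
r9 m[X11→φ2] = [0, 0, 0]
r9 m[X14→φ3] = [6, 4, 3]
r9 m[X14→φ6] = [11, 7, 3]
r9 m[X0→φ0] = [6, 10, 11]
r9 m[X0→φ1] = [3, 13, 8]
r9 m[X0→φ4] = [3, 19, 3]
r9 m[X0→φ5] = [6, 15, 11]
r10 m[φ0→X8] = [13, 6, 7]
r10 m[φ0→X0] = [0, 9, 0]
r10 m[φ1→X3] = [3, 11, 10]
r10 m[φ1→X0] = [3, 6, 3]
r10 m[φ2→X8] = [4, 0, 3]
r10 m[φ2→X11] = [6, 7, 7]
r10 m[φ3→X3] = [3, 4, 5]
r10 m[φ3→X14] = [11, 7, 3]
r10 m[φ4→X0] = [3, 0, 8]
r10 m[φ5→X0] = [0, 4, 0]
r10 m[φ6→X14] = [6, 4, 3]
r10 m[X8→φ0] = [4, 0, 3]
r10 m[X8→φ2] = [13, 6, 7]
r10 m[X3→φ1] = [3, 4, 5]
r10 m[X3→φ3] = [3, 11, 10]
r10 m[X11→φ2] = [0, 0, 0]
r10 m[X14→φ3] = [6, 4, 3]
r10 m[X14→φ6] = [11, 7, 3]
r10 m[X0→φ0] = [6, 10, 11]
r10 m[X0→φ1] = [3, 13, 8]
r10 m[X0→φ4] = [3, 19, 3]
r10 m[X0→φ5] = [6, 15, 11]
fixed point reached at round 10
b[X11] = ⊗ incoming = [6, 7, 7]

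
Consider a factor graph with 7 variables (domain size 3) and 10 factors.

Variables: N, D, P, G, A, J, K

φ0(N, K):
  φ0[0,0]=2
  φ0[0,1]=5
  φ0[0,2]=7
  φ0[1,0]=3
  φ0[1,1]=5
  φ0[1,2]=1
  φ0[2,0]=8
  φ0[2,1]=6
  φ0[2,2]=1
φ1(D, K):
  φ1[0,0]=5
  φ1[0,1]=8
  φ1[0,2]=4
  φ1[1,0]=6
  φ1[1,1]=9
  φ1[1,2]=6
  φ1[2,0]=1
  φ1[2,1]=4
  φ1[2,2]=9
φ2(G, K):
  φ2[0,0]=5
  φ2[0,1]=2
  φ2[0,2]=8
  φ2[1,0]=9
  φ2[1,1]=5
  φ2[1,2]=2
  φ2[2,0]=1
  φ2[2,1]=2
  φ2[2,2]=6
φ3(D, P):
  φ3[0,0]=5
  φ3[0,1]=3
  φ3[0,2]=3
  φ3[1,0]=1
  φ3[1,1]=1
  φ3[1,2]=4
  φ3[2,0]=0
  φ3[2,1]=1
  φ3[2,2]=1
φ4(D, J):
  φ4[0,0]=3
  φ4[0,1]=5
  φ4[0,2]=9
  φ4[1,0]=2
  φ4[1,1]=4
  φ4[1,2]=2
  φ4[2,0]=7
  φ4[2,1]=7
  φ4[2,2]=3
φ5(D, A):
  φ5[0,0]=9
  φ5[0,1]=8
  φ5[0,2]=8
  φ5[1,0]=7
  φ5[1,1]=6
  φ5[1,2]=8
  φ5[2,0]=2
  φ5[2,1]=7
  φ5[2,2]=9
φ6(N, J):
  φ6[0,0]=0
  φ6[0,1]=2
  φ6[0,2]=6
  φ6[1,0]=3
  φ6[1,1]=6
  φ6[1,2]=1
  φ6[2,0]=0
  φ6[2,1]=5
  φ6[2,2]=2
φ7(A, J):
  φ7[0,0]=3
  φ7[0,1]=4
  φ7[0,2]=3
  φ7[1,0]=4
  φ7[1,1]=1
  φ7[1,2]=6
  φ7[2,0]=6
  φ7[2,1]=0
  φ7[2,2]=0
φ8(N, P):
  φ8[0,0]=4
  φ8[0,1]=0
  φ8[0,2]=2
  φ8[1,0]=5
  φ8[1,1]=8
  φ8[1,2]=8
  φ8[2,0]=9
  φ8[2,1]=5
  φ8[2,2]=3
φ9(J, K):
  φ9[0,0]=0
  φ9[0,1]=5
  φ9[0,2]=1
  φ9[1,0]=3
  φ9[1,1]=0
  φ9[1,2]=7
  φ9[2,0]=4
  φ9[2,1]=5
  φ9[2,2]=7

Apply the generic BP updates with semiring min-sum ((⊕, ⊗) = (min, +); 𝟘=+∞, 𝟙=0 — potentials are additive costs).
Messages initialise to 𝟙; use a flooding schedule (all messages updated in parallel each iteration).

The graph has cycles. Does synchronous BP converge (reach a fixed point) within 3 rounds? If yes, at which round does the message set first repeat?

NOT CONVERGED within 3 rounds

init: all messages = 𝟙 over 3 values
r1 m[φ0→N] = [2, 1, 1]
r1 m[φ0→K] = [2, 5, 1]
r1 m[φ1→D] = [4, 6, 1]
r1 m[φ1→K] = [1, 4, 4]
r1 m[φ2→G] = [2, 2, 1]
r1 m[φ2→K] = [1, 2, 2]
r1 m[φ3→D] = [3, 1, 0]
r1 m[φ3→P] = [0, 1, 1]
r1 m[φ4→D] = [3, 2, 3]
r1 m[φ4→J] = [2, 4, 2]
r1 m[φ5→D] = [8, 6, 2]
r1 m[φ5→A] = [2, 6, 8]
r1 m[φ6→N] = [0, 1, 0]
r1 m[φ6→J] = [0, 2, 1]
r1 m[φ7→A] = [3, 1, 0]
r1 m[φ7→J] = [3, 0, 0]
r1 m[φ8→N] = [0, 5, 3]
r1 m[φ8→P] = [4, 0, 2]
r1 m[φ9→J] = [0, 0, 4]
r1 m[φ9→K] = [0, 0, 1]
r1 m[N→φ0] = [0, 0, 0]
r1 m[N→φ6] = [0, 0, 0]
r1 m[N→φ8] = [0, 0, 0]
r1 m[D→φ1] = [0, 0, 0]
r1 m[D→φ3] = [0, 0, 0]
r1 m[D→φ4] = [0, 0, 0]
r1 m[D→φ5] = [0, 0, 0]
r1 m[P→φ3] = [0, 0, 0]
r1 m[P→φ8] = [0, 0, 0]
r1 m[G→φ2] = [0, 0, 0]
r1 m[A→φ5] = [0, 0, 0]
r1 m[A→φ7] = [0, 0, 0]
r1 m[J→φ4] = [0, 0, 0]
r1 m[J→φ6] = [0, 0, 0]
r1 m[J→φ7] = [0, 0, 0]
r1 m[J→φ9] = [0, 0, 0]
r1 m[K→φ0] = [0, 0, 0]
r1 m[K→φ1] = [0, 0, 0]
r1 m[K→φ2] = [0, 0, 0]
r1 m[K→φ9] = [0, 0, 0]
r2 m[φ0→N] = [2, 1, 1]
r2 m[φ0→K] = [2, 5, 1]
r2 m[φ1→D] = [4, 6, 1]
r2 m[φ1→K] = [1, 4, 4]
r2 m[φ2→G] = [2, 2, 1]
r2 m[φ2→K] = [1, 2, 2]
r2 m[φ3→D] = [3, 1, 0]
r2 m[φ3→P] = [0, 1, 1]
r2 m[φ4→D] = [3, 2, 3]
r2 m[φ4→J] = [2, 4, 2]
r2 m[φ5→D] = [8, 6, 2]
r2 m[φ5→A] = [2, 6, 8]
r2 m[φ6→N] = [0, 1, 0]
r2 m[φ6→J] = [0, 2, 1]
r2 m[φ7→A] = [3, 1, 0]
r2 m[φ7→J] = [3, 0, 0]
r2 m[φ8→N] = [0, 5, 3]
r2 m[φ8→P] = [4, 0, 2]
r2 m[φ9→J] = [0, 0, 4]
r2 m[φ9→K] = [0, 0, 1]
r2 m[N→φ0] = [0, 6, 3]
r2 m[N→φ6] = [2, 6, 4]
r2 m[N→φ8] = [2, 2, 1]
r2 m[D→φ1] = [14, 9, 5]
r2 m[D→φ3] = [15, 14, 6]
r2 m[D→φ4] = [15, 13, 3]
r2 m[D→φ5] = [10, 9, 4]
r2 m[P→φ3] = [4, 0, 2]
r2 m[P→φ8] = [0, 1, 1]
r2 m[G→φ2] = [0, 0, 0]
r2 m[A→φ5] = [3, 1, 0]
r2 m[A→φ7] = [2, 6, 8]
r2 m[J→φ4] = [3, 2, 5]
r2 m[J→φ6] = [5, 4, 6]
r2 m[J→φ7] = [2, 6, 7]
r2 m[J→φ9] = [5, 6, 3]
r2 m[K→φ0] = [2, 6, 7]
r2 m[K→φ1] = [3, 7, 4]
r2 m[K→φ2] = [3, 9, 6]
r2 m[K→φ9] = [4, 11, 7]
r3 m[φ0→N] = [4, 5, 8]
r3 m[φ0→K] = [2, 5, 4]
r3 m[φ1→D] = [8, 9, 4]
r3 m[φ1→K] = [6, 9, 14]
r3 m[φ2→G] = [8, 8, 4]
r3 m[φ2→K] = [1, 2, 2]
r3 m[φ3→D] = [3, 1, 1]
r3 m[φ3→P] = [6, 7, 7]
r3 m[φ4→D] = [6, 5, 8]
r3 m[φ4→J] = [10, 10, 6]
r3 m[φ5→D] = [8, 7, 5]
r3 m[φ5→A] = [6, 11, 13]
r3 m[φ6→N] = [5, 7, 5]
r3 m[φ6→J] = [2, 4, 6]
r3 m[φ7→A] = [5, 6, 6]
r3 m[φ7→J] = [5, 6, 5]
r3 m[φ8→N] = [1, 5, 4]
r3 m[φ8→P] = [6, 2, 4]
r3 m[φ9→J] = [4, 7, 8]
r3 m[φ9→K] = [5, 6, 6]
r3 m[N→φ0] = [0, 6, 3]
r3 m[N→φ6] = [2, 6, 4]
r3 m[N→φ8] = [2, 2, 1]
r3 m[D→φ1] = [14, 9, 5]
r3 m[D→φ3] = [15, 14, 6]
r3 m[D→φ4] = [15, 13, 3]
r3 m[D→φ5] = [10, 9, 4]
r3 m[P→φ3] = [4, 0, 2]
r3 m[P→φ8] = [0, 1, 1]
r3 m[G→φ2] = [0, 0, 0]
r3 m[A→φ5] = [3, 1, 0]
r3 m[A→φ7] = [2, 6, 8]
r3 m[J→φ4] = [3, 2, 5]
r3 m[J→φ6] = [5, 4, 6]
r3 m[J→φ7] = [2, 6, 7]
r3 m[J→φ9] = [5, 6, 3]
r3 m[K→φ0] = [2, 6, 7]
r3 m[K→φ1] = [3, 7, 4]
r3 m[K→φ2] = [3, 9, 6]
r3 m[K→φ9] = [4, 11, 7]
no fixed point within 3 rounds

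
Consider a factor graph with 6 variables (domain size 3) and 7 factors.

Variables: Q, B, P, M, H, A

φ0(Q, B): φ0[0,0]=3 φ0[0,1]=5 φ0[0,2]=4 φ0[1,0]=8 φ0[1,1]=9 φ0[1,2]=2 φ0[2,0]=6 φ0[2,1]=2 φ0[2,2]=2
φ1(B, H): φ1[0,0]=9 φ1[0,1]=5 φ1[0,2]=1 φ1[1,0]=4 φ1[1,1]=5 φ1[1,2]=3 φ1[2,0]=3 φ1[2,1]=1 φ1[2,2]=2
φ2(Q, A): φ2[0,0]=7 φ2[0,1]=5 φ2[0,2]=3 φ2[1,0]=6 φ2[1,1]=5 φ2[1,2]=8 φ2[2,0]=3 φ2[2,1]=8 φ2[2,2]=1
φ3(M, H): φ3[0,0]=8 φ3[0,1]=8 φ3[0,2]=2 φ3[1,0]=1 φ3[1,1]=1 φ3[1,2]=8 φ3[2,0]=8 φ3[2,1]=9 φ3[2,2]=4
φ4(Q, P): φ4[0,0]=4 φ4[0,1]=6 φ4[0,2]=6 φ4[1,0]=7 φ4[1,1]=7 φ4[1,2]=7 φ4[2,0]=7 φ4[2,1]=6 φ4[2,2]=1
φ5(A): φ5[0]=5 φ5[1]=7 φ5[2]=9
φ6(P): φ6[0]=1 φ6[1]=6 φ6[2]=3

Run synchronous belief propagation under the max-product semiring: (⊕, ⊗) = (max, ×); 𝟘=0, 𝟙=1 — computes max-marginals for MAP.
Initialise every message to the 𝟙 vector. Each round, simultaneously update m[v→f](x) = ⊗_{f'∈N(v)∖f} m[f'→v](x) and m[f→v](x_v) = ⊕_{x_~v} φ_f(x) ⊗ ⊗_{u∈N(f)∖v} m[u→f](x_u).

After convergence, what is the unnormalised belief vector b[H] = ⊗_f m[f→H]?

b[H] = [1741824, 1224720, 653184]

init: all messages = 𝟙 over 3 values
r1 m[φ0→Q] = [5, 9, 6]
r1 m[φ0→B] = [8, 9, 4]
r1 m[φ1→B] = [9, 5, 3]
r1 m[φ1→H] = [9, 5, 3]
r1 m[φ2→Q] = [7, 8, 8]
r1 m[φ2→A] = [7, 8, 8]
r1 m[φ3→M] = [8, 8, 9]
r1 m[φ3→H] = [8, 9, 8]
r1 m[φ4→Q] = [6, 7, 7]
r1 m[φ4→P] = [7, 7, 7]
r1 m[φ5→A] = [5, 7, 9]
r1 m[φ6→P] = [1, 6, 3]
r1 m[Q→φ0] = [1, 1, 1]
r1 m[Q→φ2] = [1, 1, 1]
r1 m[Q→φ4] = [1, 1, 1]
r1 m[B→φ0] = [1, 1, 1]
r1 m[B→φ1] = [1, 1, 1]
r1 m[P→φ4] = [1, 1, 1]
r1 m[P→φ6] = [1, 1, 1]
r1 m[M→φ3] = [1, 1, 1]
r1 m[H→φ1] = [1, 1, 1]
r1 m[H→φ3] = [1, 1, 1]
r1 m[A→φ2] = [1, 1, 1]
r1 m[A→φ5] = [1, 1, 1]
r2 m[φ0→Q] = [5, 9, 6]
r2 m[φ0→B] = [8, 9, 4]
r2 m[φ1→B] = [9, 5, 3]
r2 m[φ1→H] = [9, 5, 3]
r2 m[φ2→Q] = [7, 8, 8]
r2 m[φ2→A] = [7, 8, 8]
r2 m[φ3→M] = [8, 8, 9]
r2 m[φ3→H] = [8, 9, 8]
r2 m[φ4→Q] = [6, 7, 7]
r2 m[φ4→P] = [7, 7, 7]
r2 m[φ5→A] = [5, 7, 9]
r2 m[φ6→P] = [1, 6, 3]
r2 m[Q→φ0] = [42, 56, 56]
r2 m[Q→φ2] = [30, 63, 42]
r2 m[Q→φ4] = [35, 72, 48]
r2 m[B→φ0] = [9, 5, 3]
r2 m[B→φ1] = [8, 9, 4]
r2 m[P→φ4] = [1, 6, 3]
r2 m[P→φ6] = [7, 7, 7]
r2 m[M→φ3] = [1, 1, 1]
r2 m[H→φ1] = [8, 9, 8]
r2 m[H→φ3] = [9, 5, 3]
r2 m[A→φ2] = [5, 7, 9]
r2 m[A→φ5] = [7, 8, 8]
r3 m[φ0→Q] = [27, 72, 54]
r3 m[φ0→B] = [448, 504, 168]
r3 m[φ1→B] = [72, 45, 24]
r3 m[φ1→H] = [72, 45, 27]
r3 m[φ2→Q] = [35, 72, 56]
r3 m[φ2→A] = [378, 336, 504]
r3 m[φ3→M] = [72, 24, 72]
r3 m[φ3→H] = [8, 9, 8]
r3 m[φ4→Q] = [36, 42, 36]
r3 m[φ4→P] = [504, 504, 504]
r3 m[φ5→A] = [5, 7, 9]
r3 m[φ6→P] = [1, 6, 3]
r3 m[Q→φ0] = [42, 56, 56]
r3 m[Q→φ2] = [30, 63, 42]
r3 m[Q→φ4] = [35, 72, 48]
r3 m[B→φ0] = [9, 5, 3]
r3 m[B→φ1] = [8, 9, 4]
r3 m[P→φ4] = [1, 6, 3]
r3 m[P→φ6] = [7, 7, 7]
r3 m[M→φ3] = [1, 1, 1]
r3 m[H→φ1] = [8, 9, 8]
r3 m[H→φ3] = [9, 5, 3]
r3 m[A→φ2] = [5, 7, 9]
r3 m[A→φ5] = [7, 8, 8]
r4 m[φ0→Q] = [27, 72, 54]
r4 m[φ0→B] = [448, 504, 168]
r4 m[φ1→B] = [72, 45, 24]
r4 m[φ1→H] = [72, 45, 27]
r4 m[φ2→Q] = [35, 72, 56]
r4 m[φ2→A] = [378, 336, 504]
r4 m[φ3→M] = [72, 24, 72]
r4 m[φ3→H] = [8, 9, 8]
r4 m[φ4→Q] = [36, 42, 36]
r4 m[φ4→P] = [504, 504, 504]
r4 m[φ5→A] = [5, 7, 9]
r4 m[φ6→P] = [1, 6, 3]
r4 m[Q→φ0] = [1260, 3024, 2016]
r4 m[Q→φ2] = [972, 3024, 1944]
r4 m[Q→φ4] = [945, 5184, 3024]
r4 m[B→φ0] = [72, 45, 24]
r4 m[B→φ1] = [448, 504, 168]
r4 m[P→φ4] = [1, 6, 3]
r4 m[P→φ6] = [504, 504, 504]
r4 m[M→φ3] = [1, 1, 1]
r4 m[H→φ1] = [8, 9, 8]
r4 m[H→φ3] = [72, 45, 27]
r4 m[A→φ2] = [5, 7, 9]
r4 m[A→φ5] = [378, 336, 504]
r5 m[φ0→Q] = [225, 576, 432]
r5 m[φ0→B] = [24192, 27216, 6048]
r5 m[φ1→B] = [72, 45, 24]
r5 m[φ1→H] = [4032, 2520, 1512]
r5 m[φ2→Q] = [35, 72, 56]
r5 m[φ2→A] = [18144, 15552, 24192]
r5 m[φ3→M] = [576, 216, 576]
r5 m[φ3→H] = [8, 9, 8]
r5 m[φ4→Q] = [36, 42, 36]
r5 m[φ4→P] = [36288, 36288, 36288]
r5 m[φ5→A] = [5, 7, 9]
r5 m[φ6→P] = [1, 6, 3]
r5 m[Q→φ0] = [1260, 3024, 2016]
r5 m[Q→φ2] = [972, 3024, 1944]
r5 m[Q→φ4] = [945, 5184, 3024]
r5 m[B→φ0] = [72, 45, 24]
r5 m[B→φ1] = [448, 504, 168]
r5 m[P→φ4] = [1, 6, 3]
r5 m[P→φ6] = [504, 504, 504]
r5 m[M→φ3] = [1, 1, 1]
r5 m[H→φ1] = [8, 9, 8]
r5 m[H→φ3] = [72, 45, 27]
r5 m[A→φ2] = [5, 7, 9]
r5 m[A→φ5] = [378, 336, 504]
r6 m[φ0→Q] = [225, 576, 432]
r6 m[φ0→B] = [24192, 27216, 6048]
r6 m[φ1→B] = [72, 45, 24]
r6 m[φ1→H] = [4032, 2520, 1512]
r6 m[φ2→Q] = [35, 72, 56]
r6 m[φ2→A] = [18144, 15552, 24192]
r6 m[φ3→M] = [576, 216, 576]
r6 m[φ3→H] = [8, 9, 8]
r6 m[φ4→Q] = [36, 42, 36]
r6 m[φ4→P] = [36288, 36288, 36288]
r6 m[φ5→A] = [5, 7, 9]
r6 m[φ6→P] = [1, 6, 3]
r6 m[Q→φ0] = [1260, 3024, 2016]
r6 m[Q→φ2] = [8100, 24192, 15552]
r6 m[Q→φ4] = [7875, 41472, 24192]
r6 m[B→φ0] = [72, 45, 24]
r6 m[B→φ1] = [24192, 27216, 6048]
r6 m[P→φ4] = [1, 6, 3]
r6 m[P→φ6] = [36288, 36288, 36288]
r6 m[M→φ3] = [1, 1, 1]
r6 m[H→φ1] = [8, 9, 8]
r6 m[H→φ3] = [4032, 2520, 1512]
r6 m[A→φ2] = [5, 7, 9]
r6 m[A→φ5] = [18144, 15552, 24192]
r7 m[φ0→Q] = [225, 576, 432]
r7 m[φ0→B] = [24192, 27216, 6048]
r7 m[φ1→B] = [72, 45, 24]
r7 m[φ1→H] = [217728, 136080, 81648]
r7 m[φ2→Q] = [35, 72, 56]
r7 m[φ2→A] = [145152, 124416, 193536]
r7 m[φ3→M] = [32256, 12096, 32256]
r7 m[φ3→H] = [8, 9, 8]
r7 m[φ4→Q] = [36, 42, 36]
r7 m[φ4→P] = [290304, 290304, 290304]
r7 m[φ5→A] = [5, 7, 9]
r7 m[φ6→P] = [1, 6, 3]
r7 m[Q→φ0] = [1260, 3024, 2016]
r7 m[Q→φ2] = [8100, 24192, 15552]
r7 m[Q→φ4] = [7875, 41472, 24192]
r7 m[B→φ0] = [72, 45, 24]
r7 m[B→φ1] = [24192, 27216, 6048]
r7 m[P→φ4] = [1, 6, 3]
r7 m[P→φ6] = [36288, 36288, 36288]
r7 m[M→φ3] = [1, 1, 1]
r7 m[H→φ1] = [8, 9, 8]
r7 m[H→φ3] = [4032, 2520, 1512]
r7 m[A→φ2] = [5, 7, 9]
r7 m[A→φ5] = [18144, 15552, 24192]
r8 m[φ0→Q] = [225, 576, 432]
r8 m[φ0→B] = [24192, 27216, 6048]
r8 m[φ1→B] = [72, 45, 24]
r8 m[φ1→H] = [217728, 136080, 81648]
r8 m[φ2→Q] = [35, 72, 56]
r8 m[φ2→A] = [145152, 124416, 193536]
r8 m[φ3→M] = [32256, 12096, 32256]
r8 m[φ3→H] = [8, 9, 8]
r8 m[φ4→Q] = [36, 42, 36]
r8 m[φ4→P] = [290304, 290304, 290304]
r8 m[φ5→A] = [5, 7, 9]
r8 m[φ6→P] = [1, 6, 3]
r8 m[Q→φ0] = [1260, 3024, 2016]
r8 m[Q→φ2] = [8100, 24192, 15552]
r8 m[Q→φ4] = [7875, 41472, 24192]
r8 m[B→φ0] = [72, 45, 24]
r8 m[B→φ1] = [24192, 27216, 6048]
r8 m[P→φ4] = [1, 6, 3]
r8 m[P→φ6] = [290304, 290304, 290304]
r8 m[M→φ3] = [1, 1, 1]
r8 m[H→φ1] = [8, 9, 8]
r8 m[H→φ3] = [217728, 136080, 81648]
r8 m[A→φ2] = [5, 7, 9]
r8 m[A→φ5] = [145152, 124416, 193536]
r9 m[φ0→Q] = [225, 576, 432]
r9 m[φ0→B] = [24192, 27216, 6048]
r9 m[φ1→B] = [72, 45, 24]
r9 m[φ1→H] = [217728, 136080, 81648]
r9 m[φ2→Q] = [35, 72, 56]
r9 m[φ2→A] = [145152, 124416, 193536]
r9 m[φ3→M] = [1741824, 653184, 1741824]
r9 m[φ3→H] = [8, 9, 8]
r9 m[φ4→Q] = [36, 42, 36]
r9 m[φ4→P] = [290304, 290304, 290304]
r9 m[φ5→A] = [5, 7, 9]
r9 m[φ6→P] = [1, 6, 3]
r9 m[Q→φ0] = [1260, 3024, 2016]
r9 m[Q→φ2] = [8100, 24192, 15552]
r9 m[Q→φ4] = [7875, 41472, 24192]
r9 m[B→φ0] = [72, 45, 24]
r9 m[B→φ1] = [24192, 27216, 6048]
r9 m[P→φ4] = [1, 6, 3]
r9 m[P→φ6] = [290304, 290304, 290304]
r9 m[M→φ3] = [1, 1, 1]
r9 m[H→φ1] = [8, 9, 8]
r9 m[H→φ3] = [217728, 136080, 81648]
r9 m[A→φ2] = [5, 7, 9]
r9 m[A→φ5] = [145152, 124416, 193536]
r10 m[φ0→Q] = [225, 576, 432]
r10 m[φ0→B] = [24192, 27216, 6048]
r10 m[φ1→B] = [72, 45, 24]
r10 m[φ1→H] = [217728, 136080, 81648]
r10 m[φ2→Q] = [35, 72, 56]
r10 m[φ2→A] = [145152, 124416, 193536]
r10 m[φ3→M] = [1741824, 653184, 1741824]
r10 m[φ3→H] = [8, 9, 8]
r10 m[φ4→Q] = [36, 42, 36]
r10 m[φ4→P] = [290304, 290304, 290304]
r10 m[φ5→A] = [5, 7, 9]
r10 m[φ6→P] = [1, 6, 3]
r10 m[Q→φ0] = [1260, 3024, 2016]
r10 m[Q→φ2] = [8100, 24192, 15552]
r10 m[Q→φ4] = [7875, 41472, 24192]
r10 m[B→φ0] = [72, 45, 24]
r10 m[B→φ1] = [24192, 27216, 6048]
r10 m[P→φ4] = [1, 6, 3]
r10 m[P→φ6] = [290304, 290304, 290304]
r10 m[M→φ3] = [1, 1, 1]
r10 m[H→φ1] = [8, 9, 8]
r10 m[H→φ3] = [217728, 136080, 81648]
r10 m[A→φ2] = [5, 7, 9]
r10 m[A→φ5] = [145152, 124416, 193536]
fixed point reached at round 10
b[H] = ⊗ incoming = [1741824, 1224720, 653184]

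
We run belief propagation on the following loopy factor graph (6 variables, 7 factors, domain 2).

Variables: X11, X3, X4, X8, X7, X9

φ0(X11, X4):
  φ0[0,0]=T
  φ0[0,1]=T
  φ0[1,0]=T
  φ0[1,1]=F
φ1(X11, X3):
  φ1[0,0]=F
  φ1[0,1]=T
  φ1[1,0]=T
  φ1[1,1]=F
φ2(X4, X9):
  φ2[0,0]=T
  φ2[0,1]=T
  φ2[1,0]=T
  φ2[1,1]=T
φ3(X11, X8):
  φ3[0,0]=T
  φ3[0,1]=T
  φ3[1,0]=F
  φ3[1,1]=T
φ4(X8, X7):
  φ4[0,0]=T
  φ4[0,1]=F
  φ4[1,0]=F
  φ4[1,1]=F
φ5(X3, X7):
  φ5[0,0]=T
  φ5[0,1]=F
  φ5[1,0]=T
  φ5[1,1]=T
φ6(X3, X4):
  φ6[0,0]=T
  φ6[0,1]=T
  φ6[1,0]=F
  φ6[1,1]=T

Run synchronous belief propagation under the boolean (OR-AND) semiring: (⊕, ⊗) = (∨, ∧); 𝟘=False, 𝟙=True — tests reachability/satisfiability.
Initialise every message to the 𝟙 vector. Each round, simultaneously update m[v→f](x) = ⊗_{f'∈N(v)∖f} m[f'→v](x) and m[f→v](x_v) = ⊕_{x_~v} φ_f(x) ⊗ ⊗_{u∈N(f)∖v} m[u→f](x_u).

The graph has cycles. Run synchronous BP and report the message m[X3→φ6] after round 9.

init: all messages = 𝟙 over 2 values
r1 m[φ0→X11] = [T, T]
r1 m[φ0→X4] = [T, T]
r1 m[φ1→X11] = [T, T]
r1 m[φ1→X3] = [T, T]
r1 m[φ2→X4] = [T, T]
r1 m[φ2→X9] = [T, T]
r1 m[φ3→X11] = [T, T]
r1 m[φ3→X8] = [T, T]
r1 m[φ4→X8] = [T, F]
r1 m[φ4→X7] = [T, F]
r1 m[φ5→X3] = [T, T]
r1 m[φ5→X7] = [T, T]
r1 m[φ6→X3] = [T, T]
r1 m[φ6→X4] = [T, T]
r1 m[X11→φ0] = [T, T]
r1 m[X11→φ1] = [T, T]
r1 m[X11→φ3] = [T, T]
r1 m[X3→φ1] = [T, T]
r1 m[X3→φ5] = [T, T]
r1 m[X3→φ6] = [T, T]
r1 m[X4→φ0] = [T, T]
r1 m[X4→φ2] = [T, T]
r1 m[X4→φ6] = [T, T]
r1 m[X8→φ3] = [T, T]
r1 m[X8→φ4] = [T, T]
r1 m[X7→φ4] = [T, T]
r1 m[X7→φ5] = [T, T]
r1 m[X9→φ2] = [T, T]
r2 m[φ0→X11] = [T, T]
r2 m[φ0→X4] = [T, T]
r2 m[φ1→X11] = [T, T]
r2 m[φ1→X3] = [T, T]
r2 m[φ2→X4] = [T, T]
r2 m[φ2→X9] = [T, T]
r2 m[φ3→X11] = [T, T]
r2 m[φ3→X8] = [T, T]
r2 m[φ4→X8] = [T, F]
r2 m[φ4→X7] = [T, F]
r2 m[φ5→X3] = [T, T]
r2 m[φ5→X7] = [T, T]
r2 m[φ6→X3] = [T, T]
r2 m[φ6→X4] = [T, T]
r2 m[X11→φ0] = [T, T]
r2 m[X11→φ1] = [T, T]
r2 m[X11→φ3] = [T, T]
r2 m[X3→φ1] = [T, T]
r2 m[X3→φ5] = [T, T]
r2 m[X3→φ6] = [T, T]
r2 m[X4→φ0] = [T, T]
r2 m[X4→φ2] = [T, T]
r2 m[X4→φ6] = [T, T]
r2 m[X8→φ3] = [T, F]
r2 m[X8→φ4] = [T, T]
r2 m[X7→φ4] = [T, T]
r2 m[X7→φ5] = [T, F]
r2 m[X9→φ2] = [T, T]
r3 m[φ0→X11] = [T, T]
r3 m[φ0→X4] = [T, T]
r3 m[φ1→X11] = [T, T]
r3 m[φ1→X3] = [T, T]
r3 m[φ2→X4] = [T, T]
r3 m[φ2→X9] = [T, T]
r3 m[φ3→X11] = [T, F]
r3 m[φ3→X8] = [T, T]
r3 m[φ4→X8] = [T, F]
r3 m[φ4→X7] = [T, F]
r3 m[φ5→X3] = [T, T]
r3 m[φ5→X7] = [T, T]
r3 m[φ6→X3] = [T, T]
r3 m[φ6→X4] = [T, T]
r3 m[X11→φ0] = [T, T]
r3 m[X11→φ1] = [T, T]
r3 m[X11→φ3] = [T, T]
r3 m[X3→φ1] = [T, T]
r3 m[X3→φ5] = [T, T]
r3 m[X3→φ6] = [T, T]
r3 m[X4→φ0] = [T, T]
r3 m[X4→φ2] = [T, T]
r3 m[X4→φ6] = [T, T]
r3 m[X8→φ3] = [T, F]
r3 m[X8→φ4] = [T, T]
r3 m[X7→φ4] = [T, T]
r3 m[X7→φ5] = [T, F]
r3 m[X9→φ2] = [T, T]
r4 m[φ0→X11] = [T, T]
r4 m[φ0→X4] = [T, T]
r4 m[φ1→X11] = [T, T]
r4 m[φ1→X3] = [T, T]
r4 m[φ2→X4] = [T, T]
r4 m[φ2→X9] = [T, T]
r4 m[φ3→X11] = [T, F]
r4 m[φ3→X8] = [T, T]
r4 m[φ4→X8] = [T, F]
r4 m[φ4→X7] = [T, F]
r4 m[φ5→X3] = [T, T]
r4 m[φ5→X7] = [T, T]
r4 m[φ6→X3] = [T, T]
r4 m[φ6→X4] = [T, T]
r4 m[X11→φ0] = [T, F]
r4 m[X11→φ1] = [T, F]
r4 m[X11→φ3] = [T, T]
r4 m[X3→φ1] = [T, T]
r4 m[X3→φ5] = [T, T]
r4 m[X3→φ6] = [T, T]
r4 m[X4→φ0] = [T, T]
r4 m[X4→φ2] = [T, T]
r4 m[X4→φ6] = [T, T]
r4 m[X8→φ3] = [T, F]
r4 m[X8→φ4] = [T, T]
r4 m[X7→φ4] = [T, T]
r4 m[X7→φ5] = [T, F]
r4 m[X9→φ2] = [T, T]
r5 m[φ0→X11] = [T, T]
r5 m[φ0→X4] = [T, T]
r5 m[φ1→X11] = [T, T]
r5 m[φ1→X3] = [F, T]
r5 m[φ2→X4] = [T, T]
r5 m[φ2→X9] = [T, T]
r5 m[φ3→X11] = [T, F]
r5 m[φ3→X8] = [T, T]
r5 m[φ4→X8] = [T, F]
r5 m[φ4→X7] = [T, F]
r5 m[φ5→X3] = [T, T]
r5 m[φ5→X7] = [T, T]
r5 m[φ6→X3] = [T, T]
r5 m[φ6→X4] = [T, T]
r5 m[X11→φ0] = [T, F]
r5 m[X11→φ1] = [T, F]
r5 m[X11→φ3] = [T, T]
r5 m[X3→φ1] = [T, T]
r5 m[X3→φ5] = [T, T]
r5 m[X3→φ6] = [T, T]
r5 m[X4→φ0] = [T, T]
r5 m[X4→φ2] = [T, T]
r5 m[X4→φ6] = [T, T]
r5 m[X8→φ3] = [T, F]
r5 m[X8→φ4] = [T, T]
r5 m[X7→φ4] = [T, T]
r5 m[X7→φ5] = [T, F]
r5 m[X9→φ2] = [T, T]
r6 m[φ0→X11] = [T, T]
r6 m[φ0→X4] = [T, T]
r6 m[φ1→X11] = [T, T]
r6 m[φ1→X3] = [F, T]
r6 m[φ2→X4] = [T, T]
r6 m[φ2→X9] = [T, T]
r6 m[φ3→X11] = [T, F]
r6 m[φ3→X8] = [T, T]
r6 m[φ4→X8] = [T, F]
r6 m[φ4→X7] = [T, F]
r6 m[φ5→X3] = [T, T]
r6 m[φ5→X7] = [T, T]
r6 m[φ6→X3] = [T, T]
r6 m[φ6→X4] = [T, T]
r6 m[X11→φ0] = [T, F]
r6 m[X11→φ1] = [T, F]
r6 m[X11→φ3] = [T, T]
r6 m[X3→φ1] = [T, T]
r6 m[X3→φ5] = [F, T]
r6 m[X3→φ6] = [F, T]
r6 m[X4→φ0] = [T, T]
r6 m[X4→φ2] = [T, T]
r6 m[X4→φ6] = [T, T]
r6 m[X8→φ3] = [T, F]
r6 m[X8→φ4] = [T, T]
r6 m[X7→φ4] = [T, T]
r6 m[X7→φ5] = [T, F]
r6 m[X9→φ2] = [T, T]
r7 m[φ0→X11] = [T, T]
r7 m[φ0→X4] = [T, T]
r7 m[φ1→X11] = [T, T]
r7 m[φ1→X3] = [F, T]
r7 m[φ2→X4] = [T, T]
r7 m[φ2→X9] = [T, T]
r7 m[φ3→X11] = [T, F]
r7 m[φ3→X8] = [T, T]
r7 m[φ4→X8] = [T, F]
r7 m[φ4→X7] = [T, F]
r7 m[φ5→X3] = [T, T]
r7 m[φ5→X7] = [T, T]
r7 m[φ6→X3] = [T, T]
r7 m[φ6→X4] = [F, T]
r7 m[X11→φ0] = [T, F]
r7 m[X11→φ1] = [T, F]
r7 m[X11→φ3] = [T, T]
r7 m[X3→φ1] = [T, T]
r7 m[X3→φ5] = [F, T]
r7 m[X3→φ6] = [F, T]
r7 m[X4→φ0] = [T, T]
r7 m[X4→φ2] = [T, T]
r7 m[X4→φ6] = [T, T]
r7 m[X8→φ3] = [T, F]
r7 m[X8→φ4] = [T, T]
r7 m[X7→φ4] = [T, T]
r7 m[X7→φ5] = [T, F]
r7 m[X9→φ2] = [T, T]
r8 m[φ0→X11] = [T, T]
r8 m[φ0→X4] = [T, T]
r8 m[φ1→X11] = [T, T]
r8 m[φ1→X3] = [F, T]
r8 m[φ2→X4] = [T, T]
r8 m[φ2→X9] = [T, T]
r8 m[φ3→X11] = [T, F]
r8 m[φ3→X8] = [T, T]
r8 m[φ4→X8] = [T, F]
r8 m[φ4→X7] = [T, F]
r8 m[φ5→X3] = [T, T]
r8 m[φ5→X7] = [T, T]
r8 m[φ6→X3] = [T, T]
r8 m[φ6→X4] = [F, T]
r8 m[X11→φ0] = [T, F]
r8 m[X11→φ1] = [T, F]
r8 m[X11→φ3] = [T, T]
r8 m[X3→φ1] = [T, T]
r8 m[X3→φ5] = [F, T]
r8 m[X3→φ6] = [F, T]
r8 m[X4→φ0] = [F, T]
r8 m[X4→φ2] = [F, T]
r8 m[X4→φ6] = [T, T]
r8 m[X8→φ3] = [T, F]
r8 m[X8→φ4] = [T, T]
r8 m[X7→φ4] = [T, T]
r8 m[X7→φ5] = [T, F]
r8 m[X9→φ2] = [T, T]
r9 m[φ0→X11] = [T, F]
r9 m[φ0→X4] = [T, T]
r9 m[φ1→X11] = [T, T]
r9 m[φ1→X3] = [F, T]
r9 m[φ2→X4] = [T, T]
r9 m[φ2→X9] = [T, T]
r9 m[φ3→X11] = [T, F]
r9 m[φ3→X8] = [T, T]
r9 m[φ4→X8] = [T, F]
r9 m[φ4→X7] = [T, F]
r9 m[φ5→X3] = [T, T]
r9 m[φ5→X7] = [T, T]
r9 m[φ6→X3] = [T, T]
r9 m[φ6→X4] = [F, T]
r9 m[X11→φ0] = [T, F]
r9 m[X11→φ1] = [T, F]
r9 m[X11→φ3] = [T, T]
r9 m[X3→φ1] = [T, T]
r9 m[X3→φ5] = [F, T]
r9 m[X3→φ6] = [F, T]
r9 m[X4→φ0] = [F, T]
r9 m[X4→φ2] = [F, T]
r9 m[X4→φ6] = [T, T]
r9 m[X8→φ3] = [T, F]
r9 m[X8→φ4] = [T, T]
r9 m[X7→φ4] = [T, T]
r9 m[X7→φ5] = [T, F]
r9 m[X9→φ2] = [T, T]

message @ round 9 = [F, T]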